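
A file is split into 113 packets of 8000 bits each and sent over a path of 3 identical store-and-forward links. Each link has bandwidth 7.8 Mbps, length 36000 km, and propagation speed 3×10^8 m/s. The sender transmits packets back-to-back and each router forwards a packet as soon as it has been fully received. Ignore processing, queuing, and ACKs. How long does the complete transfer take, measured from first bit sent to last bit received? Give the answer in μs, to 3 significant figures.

478000 μs

Per-hop transmission t_tx = L/R = 8000/7800000 = 1025.64 μs.
Per-hop propagation t_prop = 36000000/300000000 = 120000 μs.
Pipeline fill: first packet needs 3·t_tx to clear all hops; remaining 112 packets each add one t_tx.
Total = (3+113-1)·t_tx + 3·t_prop = 115·1025.64 + 3·120000 = 478000 μs.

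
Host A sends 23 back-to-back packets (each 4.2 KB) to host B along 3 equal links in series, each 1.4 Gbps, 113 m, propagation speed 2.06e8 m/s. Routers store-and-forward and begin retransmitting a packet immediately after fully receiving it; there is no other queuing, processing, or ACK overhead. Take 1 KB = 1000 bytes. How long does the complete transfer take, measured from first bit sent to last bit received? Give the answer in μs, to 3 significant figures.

Per-hop transmission t_tx = L/R = 33600/1400000000 = 24 μs.
Per-hop propagation t_prop = 113/206000000 = 0.548544 μs.
Pipeline fill: first packet needs 3·t_tx to clear all hops; remaining 22 packets each add one t_tx.
Total = (3+23-1)·t_tx + 3·t_prop = 25·24 + 3·0.548544 = 602 μs.

602 μs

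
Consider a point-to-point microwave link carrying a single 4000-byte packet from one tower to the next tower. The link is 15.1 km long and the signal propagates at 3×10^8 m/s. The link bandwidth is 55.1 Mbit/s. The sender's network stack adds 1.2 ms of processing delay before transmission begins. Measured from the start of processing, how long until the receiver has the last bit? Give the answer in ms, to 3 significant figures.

L = 4000 × 8 = 32000 bits.
Transmission delay = L/R = 32000 / 55100000 = 0.580762 ms.
Propagation delay = d/s = 15100 m / 300000000 m/s = 0.0503333 ms.
Plus processing delay 1.2 ms = 1.2 ms.
Total = 1.83 ms.

1.83 ms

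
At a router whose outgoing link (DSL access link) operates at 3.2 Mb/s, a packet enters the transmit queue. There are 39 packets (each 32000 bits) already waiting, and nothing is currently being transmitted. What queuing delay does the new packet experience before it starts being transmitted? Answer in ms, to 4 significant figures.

Each queued packet: L/R = 32000/3200000 = 10 ms.
39 queued → 390 ms.
Queuing delay = 390.0 ms.

390.0 ms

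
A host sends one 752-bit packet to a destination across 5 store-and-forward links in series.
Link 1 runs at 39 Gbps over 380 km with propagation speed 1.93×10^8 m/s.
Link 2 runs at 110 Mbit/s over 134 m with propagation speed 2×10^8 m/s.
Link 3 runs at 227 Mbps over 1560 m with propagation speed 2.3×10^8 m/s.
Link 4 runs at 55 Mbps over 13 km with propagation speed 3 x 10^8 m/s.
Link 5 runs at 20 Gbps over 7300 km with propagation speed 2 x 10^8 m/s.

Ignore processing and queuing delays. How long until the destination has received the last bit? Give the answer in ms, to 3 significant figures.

38.5 ms

Transmission delays (L/R per hop): 1.92821e-05, 0.00683636, 0.00331278, 0.0136727, 3.76e-05 ms; sum = 0.0238787 ms.
Propagation delays (d/s per hop): 1.96891, 0.00067, 0.00678261, 0.0433333, 36.5 ms; sum = 38.5197 ms.
End-to-end = 38.5 ms.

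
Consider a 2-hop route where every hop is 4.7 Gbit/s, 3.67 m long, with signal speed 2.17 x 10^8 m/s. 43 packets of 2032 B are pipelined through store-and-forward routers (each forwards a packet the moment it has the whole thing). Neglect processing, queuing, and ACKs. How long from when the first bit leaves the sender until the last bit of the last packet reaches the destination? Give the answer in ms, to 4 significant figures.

0.1522 ms

Per-hop transmission t_tx = L/R = 16256/4700000000 = 0.00345872 ms.
Per-hop propagation t_prop = 3.67/217000000 = 1.69124e-05 ms.
Pipeline fill: first packet needs 2·t_tx to clear all hops; remaining 42 packets each add one t_tx.
Total = (2+43-1)·t_tx + 2·t_prop = 44·0.00345872 + 2·1.69124e-05 = 0.1522 ms.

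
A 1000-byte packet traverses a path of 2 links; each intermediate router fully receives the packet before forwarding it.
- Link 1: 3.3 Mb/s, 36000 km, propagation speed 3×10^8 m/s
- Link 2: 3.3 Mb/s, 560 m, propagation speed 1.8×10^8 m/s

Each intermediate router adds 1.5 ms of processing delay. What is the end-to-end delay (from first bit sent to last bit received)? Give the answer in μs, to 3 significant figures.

126000 μs

L = 1000 × 8 = 8000 bits.
Transmission delay per hop = L/R = 8000/3300000 = 2424.24 μs; 2 hops → 4848.48 μs.
Propagation delays (d/s per hop): 120000, 3.11111 μs; sum = 120003 μs.
Processing at 1 router(s): 1 × 1.5 ms = 1500 μs.
End-to-end = 126000 μs.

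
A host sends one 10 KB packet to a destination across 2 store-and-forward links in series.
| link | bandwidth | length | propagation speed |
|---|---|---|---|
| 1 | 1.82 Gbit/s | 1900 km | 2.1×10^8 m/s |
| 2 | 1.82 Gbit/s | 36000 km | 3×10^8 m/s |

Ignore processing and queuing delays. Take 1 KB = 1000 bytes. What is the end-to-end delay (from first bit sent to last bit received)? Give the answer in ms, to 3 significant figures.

129 ms

L = 80000 bits.
Transmission delay per hop = L/R = 80000/1820000000 = 0.043956 ms; 2 hops → 0.0879121 ms.
Propagation delays (d/s per hop): 9.04762, 120 ms; sum = 129.048 ms.
End-to-end = 129 ms.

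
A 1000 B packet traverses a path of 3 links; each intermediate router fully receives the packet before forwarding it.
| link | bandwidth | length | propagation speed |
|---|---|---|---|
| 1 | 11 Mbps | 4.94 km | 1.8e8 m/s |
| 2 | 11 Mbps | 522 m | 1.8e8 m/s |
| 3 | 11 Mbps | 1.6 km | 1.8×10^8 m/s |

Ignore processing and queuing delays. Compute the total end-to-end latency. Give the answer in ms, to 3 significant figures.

2.22 ms

L = 1000 × 8 = 8000 bits.
Transmission delay per hop = L/R = 8000/11000000 = 0.727273 ms; 3 hops → 2.18182 ms.
Propagation delays (d/s per hop): 0.0274444, 0.0029, 0.00888889 ms; sum = 0.0392333 ms.
End-to-end = 2.22 ms.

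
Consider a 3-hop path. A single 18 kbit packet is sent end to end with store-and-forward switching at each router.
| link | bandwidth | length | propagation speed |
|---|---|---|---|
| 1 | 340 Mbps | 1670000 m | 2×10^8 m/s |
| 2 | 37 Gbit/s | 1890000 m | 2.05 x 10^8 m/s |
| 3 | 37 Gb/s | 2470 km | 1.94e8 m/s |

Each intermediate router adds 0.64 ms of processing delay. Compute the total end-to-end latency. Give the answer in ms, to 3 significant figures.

31.6 ms

L = 18000 bits.
Transmission delays (L/R per hop): 0.0529412, 0.000486486, 0.000486486 ms; sum = 0.0539141 ms.
Propagation delays (d/s per hop): 8.35, 9.21951, 12.732 ms; sum = 30.3015 ms.
Processing at 2 router(s): 2 × 0.64 ms = 1.28 ms.
End-to-end = 31.6 ms.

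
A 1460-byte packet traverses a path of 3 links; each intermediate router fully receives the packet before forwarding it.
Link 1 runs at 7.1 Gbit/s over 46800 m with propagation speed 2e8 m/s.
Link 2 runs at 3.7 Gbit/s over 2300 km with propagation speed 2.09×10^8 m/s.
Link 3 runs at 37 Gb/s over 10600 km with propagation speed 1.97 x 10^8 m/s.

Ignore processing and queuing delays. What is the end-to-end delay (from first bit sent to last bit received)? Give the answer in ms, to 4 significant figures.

L = 1460 × 8 = 11680 bits.
Transmission delays (L/R per hop): 0.00164507, 0.00315676, 0.000315676 ms; sum = 0.0051175 ms.
Propagation delays (d/s per hop): 0.234, 11.0048, 53.8071 ms; sum = 65.0459 ms.
End-to-end = 65.05 ms.

65.05 ms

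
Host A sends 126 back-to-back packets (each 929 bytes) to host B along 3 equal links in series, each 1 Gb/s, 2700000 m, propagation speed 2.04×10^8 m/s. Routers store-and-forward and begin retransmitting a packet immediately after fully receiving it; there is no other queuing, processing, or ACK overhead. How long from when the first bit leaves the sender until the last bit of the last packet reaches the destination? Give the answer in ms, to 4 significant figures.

Per-hop transmission t_tx = L/R = 7432/1000000000 = 0.007432 ms.
Per-hop propagation t_prop = 2700000/204000000 = 13.2353 ms.
Pipeline fill: first packet needs 3·t_tx to clear all hops; remaining 125 packets each add one t_tx.
Total = (3+126-1)·t_tx + 3·t_prop = 128·0.007432 + 3·13.2353 = 40.66 ms.

40.66 ms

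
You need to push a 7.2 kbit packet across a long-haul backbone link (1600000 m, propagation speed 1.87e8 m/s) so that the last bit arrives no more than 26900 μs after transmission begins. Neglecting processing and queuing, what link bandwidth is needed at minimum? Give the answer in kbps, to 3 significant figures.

393 kbps

Propagation delay = 1600000 / 187000000 = 8556.15 μs.
Transmission budget = 26900 − 8556.15 = 18343.9 μs.
R ≥ L / t_tx = 7200 bits / 0.0183439 s = 393 kbps.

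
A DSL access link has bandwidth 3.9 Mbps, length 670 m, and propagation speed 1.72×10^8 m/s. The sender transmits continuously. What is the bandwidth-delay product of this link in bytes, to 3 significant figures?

1.90 bytes

Propagation delay = 670 / 172000000 = 3.89535e-06 s.
BDP = R × t_prop = 3900000 × 3.89535e-06 = 15.1919 bits.
In bytes: 15.1919/8 = 1.90 bytes.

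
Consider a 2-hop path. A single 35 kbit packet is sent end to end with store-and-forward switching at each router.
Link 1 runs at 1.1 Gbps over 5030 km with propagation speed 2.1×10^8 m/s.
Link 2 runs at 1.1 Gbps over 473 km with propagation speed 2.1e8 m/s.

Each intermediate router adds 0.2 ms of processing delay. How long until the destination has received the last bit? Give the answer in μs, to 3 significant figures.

26500 μs

L = 35000 bits.
Transmission delay per hop = L/R = 35000/1100000000 = 31.8182 μs; 2 hops → 63.6364 μs.
Propagation delays (d/s per hop): 23952.4, 2252.38 μs; sum = 26204.8 μs.
Processing at 1 router(s): 1 × 0.2 ms = 200 μs.
End-to-end = 26500 μs.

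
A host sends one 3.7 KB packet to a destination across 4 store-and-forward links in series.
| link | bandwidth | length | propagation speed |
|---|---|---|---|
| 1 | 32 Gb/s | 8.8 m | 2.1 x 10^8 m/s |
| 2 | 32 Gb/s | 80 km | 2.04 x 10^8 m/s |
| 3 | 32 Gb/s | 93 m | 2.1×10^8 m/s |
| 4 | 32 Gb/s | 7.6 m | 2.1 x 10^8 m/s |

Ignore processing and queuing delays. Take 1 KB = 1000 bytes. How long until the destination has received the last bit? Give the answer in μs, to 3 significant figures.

396 μs

L = 29600 bits.
Transmission delay per hop = L/R = 29600/32000000000 = 0.925 μs; 4 hops → 3.7 μs.
Propagation delays (d/s per hop): 0.0419048, 392.157, 0.442857, 0.0361905 μs; sum = 392.678 μs.
End-to-end = 396 μs.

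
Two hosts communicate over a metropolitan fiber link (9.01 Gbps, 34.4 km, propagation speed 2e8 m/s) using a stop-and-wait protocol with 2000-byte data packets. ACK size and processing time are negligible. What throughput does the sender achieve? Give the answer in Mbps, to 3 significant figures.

46.3 Mbps

t_tx = L/R = 16000/9010000000 = 1.7758e-06 s.
t_prop = 34400/200000000 = 0.000172 s; RTT = 0.000344 s.
Cycle = t_tx + RTT = 0.000345776 s.
Throughput = L / cycle = 16000 / 0.000345776 = 46.3 Mbps.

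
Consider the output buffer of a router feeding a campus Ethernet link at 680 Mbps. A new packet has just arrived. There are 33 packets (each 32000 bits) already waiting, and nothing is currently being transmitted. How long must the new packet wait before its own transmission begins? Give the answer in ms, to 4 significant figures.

1.553 ms

Each queued packet: L/R = 32000/680000000 = 0.0470588 ms.
33 queued → 1.55294 ms.
Queuing delay = 1.553 ms.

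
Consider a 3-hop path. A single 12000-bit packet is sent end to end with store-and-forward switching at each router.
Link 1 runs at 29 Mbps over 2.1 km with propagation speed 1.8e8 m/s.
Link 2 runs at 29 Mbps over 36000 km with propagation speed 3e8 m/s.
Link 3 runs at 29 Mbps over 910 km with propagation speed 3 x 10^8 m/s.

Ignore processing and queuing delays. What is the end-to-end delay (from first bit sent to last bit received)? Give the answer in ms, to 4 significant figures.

Transmission delay per hop = L/R = 12000/29000000 = 0.413793 ms; 3 hops → 1.24138 ms.
Propagation delays (d/s per hop): 0.0116667, 120, 3.03333 ms; sum = 123.045 ms.
End-to-end = 124.3 ms.

124.3 ms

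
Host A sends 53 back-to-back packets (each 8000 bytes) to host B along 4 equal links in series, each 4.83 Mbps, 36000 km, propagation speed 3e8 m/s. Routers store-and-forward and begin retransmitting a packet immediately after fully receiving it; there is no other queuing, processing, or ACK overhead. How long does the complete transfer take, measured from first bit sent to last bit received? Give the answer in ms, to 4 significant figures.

Per-hop transmission t_tx = L/R = 64000/4830000 = 13.2505 ms.
Per-hop propagation t_prop = 36000000/300000000 = 120 ms.
Pipeline fill: first packet needs 4·t_tx to clear all hops; remaining 52 packets each add one t_tx.
Total = (4+53-1)·t_tx + 4·t_prop = 56·13.2505 + 4·120 = 1222 ms.

1222 ms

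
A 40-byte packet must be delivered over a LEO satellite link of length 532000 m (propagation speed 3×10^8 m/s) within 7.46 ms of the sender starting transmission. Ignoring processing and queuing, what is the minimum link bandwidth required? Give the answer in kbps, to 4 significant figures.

56.27 kbps

L = 320 bits.
Propagation delay = 532000 / 300000000 = 1.77333 ms.
Transmission budget = 7.46 − 1.77333 = 5.68667 ms.
R ≥ L / t_tx = 320 bits / 0.00568667 s = 56.27 kbps.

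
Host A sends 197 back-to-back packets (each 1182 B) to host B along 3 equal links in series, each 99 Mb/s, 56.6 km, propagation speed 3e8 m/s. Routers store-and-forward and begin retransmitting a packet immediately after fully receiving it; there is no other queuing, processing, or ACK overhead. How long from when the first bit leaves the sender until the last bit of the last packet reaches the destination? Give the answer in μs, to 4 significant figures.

19570 μs

Per-hop transmission t_tx = L/R = 9456/99000000 = 95.5152 μs.
Per-hop propagation t_prop = 56600/300000000 = 188.667 μs.
Pipeline fill: first packet needs 3·t_tx to clear all hops; remaining 196 packets each add one t_tx.
Total = (3+197-1)·t_tx + 3·t_prop = 199·95.5152 + 3·188.667 = 19570 μs.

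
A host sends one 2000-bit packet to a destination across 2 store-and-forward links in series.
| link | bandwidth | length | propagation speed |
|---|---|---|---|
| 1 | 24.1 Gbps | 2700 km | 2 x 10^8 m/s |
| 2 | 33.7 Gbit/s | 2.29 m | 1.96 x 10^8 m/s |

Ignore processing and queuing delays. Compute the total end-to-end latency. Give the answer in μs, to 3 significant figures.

Transmission delays (L/R per hop): 0.0829876, 0.0593472 μs; sum = 0.142335 μs.
Propagation delays (d/s per hop): 13500, 0.0116837 μs; sum = 13500 μs.
End-to-end = 13500 μs.

13500 μs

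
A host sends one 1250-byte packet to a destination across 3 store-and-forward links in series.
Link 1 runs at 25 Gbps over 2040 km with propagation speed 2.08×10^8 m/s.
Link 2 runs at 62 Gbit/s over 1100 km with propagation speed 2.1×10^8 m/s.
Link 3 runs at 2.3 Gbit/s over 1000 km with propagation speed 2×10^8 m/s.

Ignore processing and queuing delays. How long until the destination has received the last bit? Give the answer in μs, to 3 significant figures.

20100 μs

L = 1250 × 8 = 10000 bits.
Transmission delays (L/R per hop): 0.4, 0.16129, 4.34783 μs; sum = 4.90912 μs.
Propagation delays (d/s per hop): 9807.69, 5238.1, 5000 μs; sum = 20045.8 μs.
End-to-end = 20100 μs.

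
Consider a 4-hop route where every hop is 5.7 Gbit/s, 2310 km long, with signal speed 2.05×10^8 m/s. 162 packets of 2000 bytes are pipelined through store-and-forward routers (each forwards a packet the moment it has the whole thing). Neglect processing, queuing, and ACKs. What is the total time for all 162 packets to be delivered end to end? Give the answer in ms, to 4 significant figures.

45.54 ms

Per-hop transmission t_tx = L/R = 16000/5700000000 = 0.00280702 ms.
Per-hop propagation t_prop = 2310000/2.05e+08 = 11.2683 ms.
Pipeline fill: first packet needs 4·t_tx to clear all hops; remaining 161 packets each add one t_tx.
Total = (4+162-1)·t_tx + 4·t_prop = 165·0.00280702 + 4·11.2683 = 45.54 ms.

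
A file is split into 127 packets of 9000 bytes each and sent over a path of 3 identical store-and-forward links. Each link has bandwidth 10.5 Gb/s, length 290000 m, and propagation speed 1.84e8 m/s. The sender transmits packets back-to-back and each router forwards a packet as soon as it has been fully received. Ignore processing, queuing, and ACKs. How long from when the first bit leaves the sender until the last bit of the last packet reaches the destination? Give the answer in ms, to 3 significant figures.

Per-hop transmission t_tx = L/R = 72000/10500000000 = 0.00685714 ms.
Per-hop propagation t_prop = 290000/184000000 = 1.57609 ms.
Pipeline fill: first packet needs 3·t_tx to clear all hops; remaining 126 packets each add one t_tx.
Total = (3+127-1)·t_tx + 3·t_prop = 129·0.00685714 + 3·1.57609 = 5.61 ms.

5.61 ms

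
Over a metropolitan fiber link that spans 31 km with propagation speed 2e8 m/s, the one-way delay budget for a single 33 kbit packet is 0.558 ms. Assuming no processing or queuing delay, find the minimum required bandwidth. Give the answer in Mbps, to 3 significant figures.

81.9 Mbps

Propagation delay = 31000 / 200000000 = 0.155 ms.
Transmission budget = 0.558 − 0.155 = 0.403 ms.
R ≥ L / t_tx = 33000 bits / 0.000403 s = 81.9 Mbps.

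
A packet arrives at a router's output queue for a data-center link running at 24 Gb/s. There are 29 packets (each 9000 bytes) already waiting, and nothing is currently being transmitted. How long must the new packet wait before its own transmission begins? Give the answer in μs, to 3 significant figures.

Each queued packet: L/R = 72000/24000000000 = 3 μs.
29 queued → 87 μs.
Queuing delay = 87.0 μs.

87.0 μs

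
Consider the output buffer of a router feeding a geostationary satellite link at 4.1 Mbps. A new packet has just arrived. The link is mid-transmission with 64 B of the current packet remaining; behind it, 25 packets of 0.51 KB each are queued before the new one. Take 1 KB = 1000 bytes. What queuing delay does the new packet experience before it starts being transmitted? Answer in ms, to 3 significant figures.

Each queued packet: L/R = 4080/4.1e+06 = 0.995122 ms.
25 queued → 24.878 ms.
Plus remaining 512 bits of current packet: 0.124878 ms.
Queuing delay = 25.0 ms.

25.0 ms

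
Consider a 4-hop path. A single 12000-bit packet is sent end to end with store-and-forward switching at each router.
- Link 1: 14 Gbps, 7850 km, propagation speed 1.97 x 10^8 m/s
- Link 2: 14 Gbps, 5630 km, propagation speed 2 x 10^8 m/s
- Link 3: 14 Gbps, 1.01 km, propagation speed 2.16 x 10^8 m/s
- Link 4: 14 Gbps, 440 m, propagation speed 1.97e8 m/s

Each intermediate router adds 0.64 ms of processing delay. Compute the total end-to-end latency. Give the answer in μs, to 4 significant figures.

69930 μs

Transmission delay per hop = L/R = 12000/14000000000 = 0.857143 μs; 4 hops → 3.42857 μs.
Propagation delays (d/s per hop): 39847.7, 28150, 4.67593, 2.2335 μs; sum = 68004.6 μs.
Processing at 3 router(s): 3 × 0.64 ms = 1920 μs.
End-to-end = 69930 μs.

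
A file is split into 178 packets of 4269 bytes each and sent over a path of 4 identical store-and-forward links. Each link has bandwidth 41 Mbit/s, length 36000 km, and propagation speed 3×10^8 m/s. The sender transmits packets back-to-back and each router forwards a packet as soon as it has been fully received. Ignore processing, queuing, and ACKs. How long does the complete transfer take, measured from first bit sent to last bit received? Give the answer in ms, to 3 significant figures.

Per-hop transmission t_tx = L/R = 34152/41000000 = 0.832976 ms.
Per-hop propagation t_prop = 36000000/300000000 = 120 ms.
Pipeline fill: first packet needs 4·t_tx to clear all hops; remaining 177 packets each add one t_tx.
Total = (4+178-1)·t_tx + 4·t_prop = 181·0.832976 + 4·120 = 631 ms.

631 ms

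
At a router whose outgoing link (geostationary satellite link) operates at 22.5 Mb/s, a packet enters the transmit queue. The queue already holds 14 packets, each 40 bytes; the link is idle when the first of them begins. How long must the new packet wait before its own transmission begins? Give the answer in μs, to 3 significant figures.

199 μs

Each queued packet: L/R = 320/22500000 = 14.2222 μs.
14 queued → 199.111 μs.
Queuing delay = 199 μs.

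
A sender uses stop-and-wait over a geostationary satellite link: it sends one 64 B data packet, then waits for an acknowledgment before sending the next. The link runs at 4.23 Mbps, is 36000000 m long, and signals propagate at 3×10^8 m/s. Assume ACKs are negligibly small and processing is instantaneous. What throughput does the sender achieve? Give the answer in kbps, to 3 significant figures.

t_tx = L/R = 512/4230000 = 0.00012104 s.
t_prop = 36000000/300000000 = 0.12 s; RTT = 0.24 s.
Cycle = t_tx + RTT = 0.240121 s.
Throughput = L / cycle = 512 / 0.240121 = 2.13 kbps.

2.13 kbps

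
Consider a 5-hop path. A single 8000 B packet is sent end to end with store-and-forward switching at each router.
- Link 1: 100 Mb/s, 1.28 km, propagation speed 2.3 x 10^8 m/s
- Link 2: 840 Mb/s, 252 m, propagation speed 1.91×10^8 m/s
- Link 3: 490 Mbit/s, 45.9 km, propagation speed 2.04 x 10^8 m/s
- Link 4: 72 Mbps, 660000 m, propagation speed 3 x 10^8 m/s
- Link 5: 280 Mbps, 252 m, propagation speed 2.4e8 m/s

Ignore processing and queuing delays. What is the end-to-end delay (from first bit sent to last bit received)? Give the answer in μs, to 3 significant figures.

L = 8000 × 8 = 64000 bits.
Transmission delays (L/R per hop): 640, 76.1905, 130.612, 888.889, 228.571 μs; sum = 1964.26 μs.
Propagation delays (d/s per hop): 5.56522, 1.31937, 225, 2200, 1.05 μs; sum = 2432.93 μs.
End-to-end = 4400 μs.

4400 μs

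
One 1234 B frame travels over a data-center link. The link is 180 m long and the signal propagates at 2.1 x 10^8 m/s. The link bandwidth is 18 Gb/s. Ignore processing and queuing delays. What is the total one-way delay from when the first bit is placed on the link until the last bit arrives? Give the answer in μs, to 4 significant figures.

1.406 μs

L = 1234 × 8 = 9872 bits.
Transmission delay = L/R = 9872 / 18000000000 = 0.548444 μs.
Propagation delay = d/s = 180 m / 210000000 m/s = 0.857143 μs.
Total = 1.406 μs.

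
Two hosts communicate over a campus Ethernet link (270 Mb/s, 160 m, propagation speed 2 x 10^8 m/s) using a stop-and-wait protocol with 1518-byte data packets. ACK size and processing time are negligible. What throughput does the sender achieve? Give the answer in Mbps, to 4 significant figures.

t_tx = L/R = 12144/270000000 = 4.49778e-05 s.
t_prop = 160/200000000 = 8e-07 s; RTT = 1.6e-06 s.
Cycle = t_tx + RTT = 4.65778e-05 s.
Throughput = L / cycle = 12144 / 4.65778e-05 = 260.7 Mbps.

260.7 Mbps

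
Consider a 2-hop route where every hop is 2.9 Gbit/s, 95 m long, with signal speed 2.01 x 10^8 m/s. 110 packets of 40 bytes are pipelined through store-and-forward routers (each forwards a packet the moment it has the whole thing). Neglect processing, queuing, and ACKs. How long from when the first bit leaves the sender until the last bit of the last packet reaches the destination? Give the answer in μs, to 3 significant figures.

Per-hop transmission t_tx = L/R = 320/2900000000 = 0.110345 μs.
Per-hop propagation t_prop = 95/2.01e+08 = 0.472637 μs.
Pipeline fill: first packet needs 2·t_tx to clear all hops; remaining 109 packets each add one t_tx.
Total = (2+110-1)·t_tx + 2·t_prop = 111·0.110345 + 2·0.472637 = 13.2 μs.

13.2 μs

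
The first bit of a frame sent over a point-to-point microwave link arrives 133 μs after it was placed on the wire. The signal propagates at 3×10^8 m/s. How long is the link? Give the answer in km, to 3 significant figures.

d = s × t_prop = 300000000 × 0.000133 = 39.9 km.

39.9 km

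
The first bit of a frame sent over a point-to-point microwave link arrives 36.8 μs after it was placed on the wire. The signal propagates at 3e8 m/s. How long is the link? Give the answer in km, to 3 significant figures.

d = s × t_prop = 300000000 × 3.68e-05 = 11.0 km.

11.0 km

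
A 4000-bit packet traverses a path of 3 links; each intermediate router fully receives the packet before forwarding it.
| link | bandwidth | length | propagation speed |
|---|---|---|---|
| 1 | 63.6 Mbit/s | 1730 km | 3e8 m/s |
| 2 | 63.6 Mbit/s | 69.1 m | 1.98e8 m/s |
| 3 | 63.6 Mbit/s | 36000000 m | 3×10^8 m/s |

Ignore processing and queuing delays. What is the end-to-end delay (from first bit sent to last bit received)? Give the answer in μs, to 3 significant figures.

126000 μs

Transmission delay per hop = L/R = 4000/63600000 = 62.8931 μs; 3 hops → 188.679 μs.
Propagation delays (d/s per hop): 5766.67, 0.34899, 120000 μs; sum = 125767 μs.
End-to-end = 126000 μs.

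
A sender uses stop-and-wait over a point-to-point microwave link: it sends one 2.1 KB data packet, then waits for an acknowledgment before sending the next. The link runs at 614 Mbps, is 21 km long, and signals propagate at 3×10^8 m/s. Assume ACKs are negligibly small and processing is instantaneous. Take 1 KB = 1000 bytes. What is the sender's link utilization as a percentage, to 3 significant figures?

16.3 %

t_tx = L/R = 16800/614000000 = 2.73616e-05 s.
t_prop = 21000/300000000 = 7e-05 s; RTT = 0.00014 s.
Cycle = t_tx + RTT = 0.000167362 s.
Utilization = t_tx / cycle = 2.73616e-05/0.000167362 = 16.3 %.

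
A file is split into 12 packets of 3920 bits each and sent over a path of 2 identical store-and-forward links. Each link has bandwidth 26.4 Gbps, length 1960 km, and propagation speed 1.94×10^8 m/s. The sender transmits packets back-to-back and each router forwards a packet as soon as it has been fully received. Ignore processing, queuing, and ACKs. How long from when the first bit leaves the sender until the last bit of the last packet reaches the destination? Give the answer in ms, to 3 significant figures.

Per-hop transmission t_tx = L/R = 3920/26400000000 = 0.000148485 ms.
Per-hop propagation t_prop = 1960000/194000000 = 10.1031 ms.
Pipeline fill: first packet needs 2·t_tx to clear all hops; remaining 11 packets each add one t_tx.
Total = (2+12-1)·t_tx + 2·t_prop = 13·0.000148485 + 2·10.1031 = 20.2 ms.

20.2 ms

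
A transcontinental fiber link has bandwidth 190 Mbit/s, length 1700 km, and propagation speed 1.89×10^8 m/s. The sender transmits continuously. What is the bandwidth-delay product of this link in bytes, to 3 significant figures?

Propagation delay = 1700000 / 189000000 = 0.00899471 s.
BDP = R × t_prop = 190000000 × 0.00899471 = 1708990 bits.
In bytes: 1708990/8 = 214000 bytes.

214000 bytes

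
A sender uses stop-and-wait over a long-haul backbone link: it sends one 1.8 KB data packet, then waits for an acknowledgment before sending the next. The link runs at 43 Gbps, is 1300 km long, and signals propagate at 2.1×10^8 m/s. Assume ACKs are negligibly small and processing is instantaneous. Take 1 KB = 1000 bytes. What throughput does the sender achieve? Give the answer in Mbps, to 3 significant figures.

t_tx = L/R = 14400/43000000000 = 3.34884e-07 s.
t_prop = 1300000/210000000 = 0.00619048 s; RTT = 0.012381 s.
Cycle = t_tx + RTT = 0.0123813 s.
Throughput = L / cycle = 14400 / 0.0123813 = 1.16 Mbps.

1.16 Mbps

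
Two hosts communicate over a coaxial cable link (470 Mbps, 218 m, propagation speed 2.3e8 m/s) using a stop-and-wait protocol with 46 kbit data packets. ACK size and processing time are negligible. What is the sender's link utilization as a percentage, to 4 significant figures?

98.10 %

t_tx = L/R = 46000/470000000 = 9.78723e-05 s.
t_prop = 218/2.3e+08 = 9.47826e-07 s; RTT = 1.89565e-06 s.
Cycle = t_tx + RTT = 9.9768e-05 s.
Utilization = t_tx / cycle = 9.78723e-05/9.9768e-05 = 98.10 %.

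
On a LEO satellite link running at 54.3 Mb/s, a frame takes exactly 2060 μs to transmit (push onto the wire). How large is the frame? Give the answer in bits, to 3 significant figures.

L = R × t_tx = 54300000 b/s × 0.00206 s = 111858 bits.

112000 bits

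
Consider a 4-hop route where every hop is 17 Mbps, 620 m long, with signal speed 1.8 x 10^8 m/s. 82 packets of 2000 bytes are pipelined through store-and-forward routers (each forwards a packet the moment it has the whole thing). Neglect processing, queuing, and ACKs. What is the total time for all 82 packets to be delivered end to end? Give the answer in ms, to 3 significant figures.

Per-hop transmission t_tx = L/R = 16000/17000000 = 0.941176 ms.
Per-hop propagation t_prop = 620/180000000 = 0.00344444 ms.
Pipeline fill: first packet needs 4·t_tx to clear all hops; remaining 81 packets each add one t_tx.
Total = (4+82-1)·t_tx + 4·t_prop = 85·0.941176 + 4·0.00344444 = 80.0 ms.

80.0 ms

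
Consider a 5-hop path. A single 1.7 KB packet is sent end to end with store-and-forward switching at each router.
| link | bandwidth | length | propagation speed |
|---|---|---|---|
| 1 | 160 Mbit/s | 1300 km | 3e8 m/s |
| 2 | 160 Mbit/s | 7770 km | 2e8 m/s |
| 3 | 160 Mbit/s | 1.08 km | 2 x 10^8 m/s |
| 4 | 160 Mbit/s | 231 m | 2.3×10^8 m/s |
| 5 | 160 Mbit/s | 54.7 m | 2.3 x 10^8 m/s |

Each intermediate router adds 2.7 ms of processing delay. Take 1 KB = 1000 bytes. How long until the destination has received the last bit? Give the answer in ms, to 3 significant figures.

L = 13600 bits.
Transmission delay per hop = L/R = 13600/160000000 = 0.085 ms; 5 hops → 0.425 ms.
Propagation delays (d/s per hop): 4.33333, 38.85, 0.0054, 0.00100435, 0.000237826 ms; sum = 43.19 ms.
Processing at 4 router(s): 4 × 2.7 ms = 10.8 ms.
End-to-end = 54.4 ms.

54.4 ms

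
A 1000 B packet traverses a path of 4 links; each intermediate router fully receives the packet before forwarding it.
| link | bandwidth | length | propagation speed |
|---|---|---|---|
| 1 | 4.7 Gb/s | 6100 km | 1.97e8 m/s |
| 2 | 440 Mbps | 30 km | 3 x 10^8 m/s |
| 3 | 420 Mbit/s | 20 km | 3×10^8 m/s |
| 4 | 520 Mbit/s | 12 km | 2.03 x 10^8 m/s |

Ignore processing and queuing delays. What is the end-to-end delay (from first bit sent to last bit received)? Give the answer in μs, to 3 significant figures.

L = 1000 × 8 = 8000 bits.
Transmission delays (L/R per hop): 1.70213, 18.1818, 19.0476, 15.3846 μs; sum = 54.3162 μs.
Propagation delays (d/s per hop): 30964.5, 100, 66.6667, 59.1133 μs; sum = 31190.2 μs.
End-to-end = 31200 μs.

31200 μs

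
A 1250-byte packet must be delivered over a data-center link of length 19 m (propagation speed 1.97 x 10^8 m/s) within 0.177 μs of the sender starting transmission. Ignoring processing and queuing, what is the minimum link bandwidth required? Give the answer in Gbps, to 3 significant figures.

L = 10000 bits.
Propagation delay = 19 / 197000000 = 0.0964467 μs.
Transmission budget = 0.177 − 0.0964467 = 0.0805533 μs.
R ≥ L / t_tx = 10000 bits / 8.05533e-08 s = 124 Gbps.

124 Gbps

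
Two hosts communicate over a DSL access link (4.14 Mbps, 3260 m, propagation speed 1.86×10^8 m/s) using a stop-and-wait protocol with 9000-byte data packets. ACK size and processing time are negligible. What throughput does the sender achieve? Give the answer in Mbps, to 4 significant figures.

4.132 Mbps

t_tx = L/R = 72000/4.14e+06 = 0.0173913 s.
t_prop = 3260/186000000 = 1.75269e-05 s; RTT = 3.50538e-05 s.
Cycle = t_tx + RTT = 0.0174264 s.
Throughput = L / cycle = 72000 / 0.0174264 = 4.132 Mbps.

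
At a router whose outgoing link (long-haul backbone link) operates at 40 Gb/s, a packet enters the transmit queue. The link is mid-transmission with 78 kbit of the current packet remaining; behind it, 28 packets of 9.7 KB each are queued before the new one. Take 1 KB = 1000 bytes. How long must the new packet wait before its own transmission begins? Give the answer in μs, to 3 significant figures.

56.3 μs

Each queued packet: L/R = 77600/40000000000 = 1.94 μs.
28 queued → 54.32 μs.
Plus remaining 78000 bits of current packet: 1.95 μs.
Queuing delay = 56.3 μs.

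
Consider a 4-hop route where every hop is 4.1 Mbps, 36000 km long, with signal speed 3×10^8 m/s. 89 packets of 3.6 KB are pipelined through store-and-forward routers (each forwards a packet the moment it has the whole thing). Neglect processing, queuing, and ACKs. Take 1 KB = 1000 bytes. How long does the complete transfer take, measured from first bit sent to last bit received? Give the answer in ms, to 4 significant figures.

Per-hop transmission t_tx = L/R = 28800/4.1e+06 = 7.02439 ms.
Per-hop propagation t_prop = 36000000/300000000 = 120 ms.
Pipeline fill: first packet needs 4·t_tx to clear all hops; remaining 88 packets each add one t_tx.
Total = (4+89-1)·t_tx + 4·t_prop = 92·7.02439 + 4·120 = 1126 ms.

1126 ms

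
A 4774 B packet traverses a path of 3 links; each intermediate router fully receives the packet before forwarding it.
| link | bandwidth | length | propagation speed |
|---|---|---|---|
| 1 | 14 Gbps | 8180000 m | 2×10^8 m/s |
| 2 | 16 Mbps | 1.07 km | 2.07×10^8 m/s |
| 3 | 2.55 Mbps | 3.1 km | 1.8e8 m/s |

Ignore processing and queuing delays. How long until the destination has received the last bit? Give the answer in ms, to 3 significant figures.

58.3 ms

L = 4774 × 8 = 38192 bits.
Transmission delays (L/R per hop): 0.002728, 2.387, 14.9773 ms; sum = 17.367 ms.
Propagation delays (d/s per hop): 40.9, 0.00516908, 0.0172222 ms; sum = 40.9224 ms.
End-to-end = 58.3 ms.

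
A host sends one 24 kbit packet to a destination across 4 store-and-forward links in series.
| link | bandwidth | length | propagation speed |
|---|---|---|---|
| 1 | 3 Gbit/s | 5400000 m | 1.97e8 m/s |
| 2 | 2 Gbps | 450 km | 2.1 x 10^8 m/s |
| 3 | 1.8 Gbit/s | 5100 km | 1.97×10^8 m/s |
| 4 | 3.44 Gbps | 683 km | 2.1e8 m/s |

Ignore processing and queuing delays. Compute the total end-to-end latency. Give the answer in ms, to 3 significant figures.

L = 24000 bits.
Transmission delays (L/R per hop): 0.008, 0.012, 0.0133333, 0.00697674 ms; sum = 0.0403101 ms.
Propagation delays (d/s per hop): 27.4112, 2.14286, 25.8883, 3.25238 ms; sum = 58.6947 ms.
End-to-end = 58.7 ms.

58.7 ms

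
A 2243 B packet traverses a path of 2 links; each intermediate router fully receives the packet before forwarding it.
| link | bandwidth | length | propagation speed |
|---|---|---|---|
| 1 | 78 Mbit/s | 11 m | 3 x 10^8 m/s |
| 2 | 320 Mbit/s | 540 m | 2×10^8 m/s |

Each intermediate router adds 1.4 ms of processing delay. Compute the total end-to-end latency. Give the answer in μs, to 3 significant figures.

1690 μs

L = 2243 × 8 = 17944 bits.
Transmission delays (L/R per hop): 230.051, 56.075 μs; sum = 286.126 μs.
Propagation delays (d/s per hop): 0.0366667, 2.7 μs; sum = 2.73667 μs.
Processing at 1 router(s): 1 × 1.4 ms = 1400 μs.
End-to-end = 1690 μs.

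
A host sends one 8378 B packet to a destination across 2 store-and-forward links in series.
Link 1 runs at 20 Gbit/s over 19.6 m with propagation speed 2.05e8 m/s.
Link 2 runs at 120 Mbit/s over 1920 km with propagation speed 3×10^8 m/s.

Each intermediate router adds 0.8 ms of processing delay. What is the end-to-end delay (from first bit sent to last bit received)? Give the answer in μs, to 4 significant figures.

7762 μs

L = 8378 × 8 = 67024 bits.
Transmission delays (L/R per hop): 3.3512, 558.533 μs; sum = 561.885 μs.
Propagation delays (d/s per hop): 0.0956098, 6400 μs; sum = 6400.1 μs.
Processing at 1 router(s): 1 × 0.8 ms = 800 μs.
End-to-end = 7762 μs.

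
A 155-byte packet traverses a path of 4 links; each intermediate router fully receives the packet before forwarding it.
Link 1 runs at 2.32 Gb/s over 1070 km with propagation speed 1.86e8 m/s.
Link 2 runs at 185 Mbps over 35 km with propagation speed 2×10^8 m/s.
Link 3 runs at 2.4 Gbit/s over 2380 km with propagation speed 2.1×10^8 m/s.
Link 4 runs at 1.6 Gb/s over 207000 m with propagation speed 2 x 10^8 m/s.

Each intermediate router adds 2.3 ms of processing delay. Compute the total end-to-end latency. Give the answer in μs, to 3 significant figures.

L = 155 × 8 = 1240 bits.
Transmission delays (L/R per hop): 0.534483, 6.7027, 0.516667, 0.775 μs; sum = 8.52885 μs.
Propagation delays (d/s per hop): 5752.69, 175, 11333.3, 1035 μs; sum = 18296 μs.
Processing at 3 router(s): 3 × 2.3 ms = 6900 μs.
End-to-end = 25200 μs.

25200 μs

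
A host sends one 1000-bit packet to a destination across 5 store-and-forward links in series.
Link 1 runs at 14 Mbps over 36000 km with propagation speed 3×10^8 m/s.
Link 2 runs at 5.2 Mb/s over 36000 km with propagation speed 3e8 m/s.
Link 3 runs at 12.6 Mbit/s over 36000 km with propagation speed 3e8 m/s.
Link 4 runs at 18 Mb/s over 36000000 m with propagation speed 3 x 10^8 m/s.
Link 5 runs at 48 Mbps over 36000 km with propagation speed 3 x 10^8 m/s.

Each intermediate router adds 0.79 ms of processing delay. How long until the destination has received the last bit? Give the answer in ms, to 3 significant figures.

Transmission delays (L/R per hop): 0.0714286, 0.192308, 0.0793651, 0.0555556, 0.0208333 ms; sum = 0.41949 ms.
Propagation delays (d/s per hop): 120, 120, 120, 120, 120 ms; sum = 600 ms.
Processing at 4 router(s): 4 × 0.79 ms = 3.16 ms.
End-to-end = 604 ms.

604 ms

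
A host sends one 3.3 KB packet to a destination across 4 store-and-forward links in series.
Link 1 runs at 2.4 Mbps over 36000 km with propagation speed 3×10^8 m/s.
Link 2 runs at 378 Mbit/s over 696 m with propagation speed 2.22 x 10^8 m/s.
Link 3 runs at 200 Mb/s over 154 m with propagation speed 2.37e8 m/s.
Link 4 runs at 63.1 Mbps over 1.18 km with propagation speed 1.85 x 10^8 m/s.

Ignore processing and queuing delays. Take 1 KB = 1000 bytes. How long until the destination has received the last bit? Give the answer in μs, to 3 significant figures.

132000 μs

L = 26400 bits.
Transmission delays (L/R per hop): 11000, 69.8413, 132, 418.384 μs; sum = 11620.2 μs.
Propagation delays (d/s per hop): 120000, 3.13514, 0.649789, 6.37838 μs; sum = 120010 μs.
End-to-end = 132000 μs.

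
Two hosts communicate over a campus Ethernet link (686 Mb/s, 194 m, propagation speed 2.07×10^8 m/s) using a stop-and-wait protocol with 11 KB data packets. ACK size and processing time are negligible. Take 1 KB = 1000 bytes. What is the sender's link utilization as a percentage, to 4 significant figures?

t_tx = L/R = 88000/686000000 = 0.00012828 s.
t_prop = 194/2.07e+08 = 9.37198e-07 s; RTT = 1.8744e-06 s.
Cycle = t_tx + RTT = 0.000130154 s.
Utilization = t_tx / cycle = 0.00012828/0.000130154 = 98.56 %.

98.56 %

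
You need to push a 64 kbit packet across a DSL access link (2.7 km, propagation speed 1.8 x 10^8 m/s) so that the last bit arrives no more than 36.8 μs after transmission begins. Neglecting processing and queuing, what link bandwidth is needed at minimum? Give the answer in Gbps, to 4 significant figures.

2.936 Gbps

Propagation delay = 2700 / 180000000 = 15 μs.
Transmission budget = 36.8 − 15 = 21.8 μs.
R ≥ L / t_tx = 64000 bits / 2.18e-05 s = 2.936 Gbps.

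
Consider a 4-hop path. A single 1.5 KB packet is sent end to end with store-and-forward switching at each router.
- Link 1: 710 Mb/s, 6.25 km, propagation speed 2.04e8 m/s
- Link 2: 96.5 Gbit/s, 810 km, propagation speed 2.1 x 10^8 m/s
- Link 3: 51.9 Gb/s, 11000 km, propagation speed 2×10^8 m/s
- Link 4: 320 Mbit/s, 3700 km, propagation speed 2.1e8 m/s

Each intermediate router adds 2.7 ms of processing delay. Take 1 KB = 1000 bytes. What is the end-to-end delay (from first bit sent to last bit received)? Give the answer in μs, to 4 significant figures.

84660 μs

L = 12000 bits.
Transmission delays (L/R per hop): 16.9014, 0.124352, 0.231214, 37.5 μs; sum = 54.757 μs.
Propagation delays (d/s per hop): 30.6373, 3857.14, 55000, 17619 μs; sum = 76506.8 μs.
Processing at 3 router(s): 3 × 2.7 ms = 8100 μs.
End-to-end = 84660 μs.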